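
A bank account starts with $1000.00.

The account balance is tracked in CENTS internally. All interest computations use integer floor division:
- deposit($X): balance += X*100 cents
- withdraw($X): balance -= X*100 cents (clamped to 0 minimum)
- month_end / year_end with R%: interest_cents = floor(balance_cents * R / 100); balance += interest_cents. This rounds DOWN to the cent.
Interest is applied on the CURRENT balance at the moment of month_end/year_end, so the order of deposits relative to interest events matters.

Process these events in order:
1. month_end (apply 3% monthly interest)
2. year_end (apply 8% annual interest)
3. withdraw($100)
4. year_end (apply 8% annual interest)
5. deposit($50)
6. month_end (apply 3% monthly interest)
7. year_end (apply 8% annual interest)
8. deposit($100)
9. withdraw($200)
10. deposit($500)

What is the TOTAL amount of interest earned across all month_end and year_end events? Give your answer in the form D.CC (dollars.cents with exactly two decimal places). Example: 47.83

After 1 (month_end (apply 3% monthly interest)): balance=$1030.00 total_interest=$30.00
After 2 (year_end (apply 8% annual interest)): balance=$1112.40 total_interest=$112.40
After 3 (withdraw($100)): balance=$1012.40 total_interest=$112.40
After 4 (year_end (apply 8% annual interest)): balance=$1093.39 total_interest=$193.39
After 5 (deposit($50)): balance=$1143.39 total_interest=$193.39
After 6 (month_end (apply 3% monthly interest)): balance=$1177.69 total_interest=$227.69
After 7 (year_end (apply 8% annual interest)): balance=$1271.90 total_interest=$321.90
After 8 (deposit($100)): balance=$1371.90 total_interest=$321.90
After 9 (withdraw($200)): balance=$1171.90 total_interest=$321.90
After 10 (deposit($500)): balance=$1671.90 total_interest=$321.90

Answer: 321.90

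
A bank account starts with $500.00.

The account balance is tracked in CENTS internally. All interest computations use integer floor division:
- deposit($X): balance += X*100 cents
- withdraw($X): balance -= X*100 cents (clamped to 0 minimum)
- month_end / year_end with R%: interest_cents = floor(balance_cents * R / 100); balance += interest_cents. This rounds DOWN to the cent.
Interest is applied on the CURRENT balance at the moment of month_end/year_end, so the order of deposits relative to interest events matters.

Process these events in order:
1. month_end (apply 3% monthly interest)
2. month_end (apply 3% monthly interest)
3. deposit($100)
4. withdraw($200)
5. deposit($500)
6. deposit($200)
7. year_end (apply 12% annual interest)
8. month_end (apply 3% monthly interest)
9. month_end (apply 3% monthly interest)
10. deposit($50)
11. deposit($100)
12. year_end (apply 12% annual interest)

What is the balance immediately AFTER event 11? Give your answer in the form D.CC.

After 1 (month_end (apply 3% monthly interest)): balance=$515.00 total_interest=$15.00
After 2 (month_end (apply 3% monthly interest)): balance=$530.45 total_interest=$30.45
After 3 (deposit($100)): balance=$630.45 total_interest=$30.45
After 4 (withdraw($200)): balance=$430.45 total_interest=$30.45
After 5 (deposit($500)): balance=$930.45 total_interest=$30.45
After 6 (deposit($200)): balance=$1130.45 total_interest=$30.45
After 7 (year_end (apply 12% annual interest)): balance=$1266.10 total_interest=$166.10
After 8 (month_end (apply 3% monthly interest)): balance=$1304.08 total_interest=$204.08
After 9 (month_end (apply 3% monthly interest)): balance=$1343.20 total_interest=$243.20
After 10 (deposit($50)): balance=$1393.20 total_interest=$243.20
After 11 (deposit($100)): balance=$1493.20 total_interest=$243.20

Answer: 1493.20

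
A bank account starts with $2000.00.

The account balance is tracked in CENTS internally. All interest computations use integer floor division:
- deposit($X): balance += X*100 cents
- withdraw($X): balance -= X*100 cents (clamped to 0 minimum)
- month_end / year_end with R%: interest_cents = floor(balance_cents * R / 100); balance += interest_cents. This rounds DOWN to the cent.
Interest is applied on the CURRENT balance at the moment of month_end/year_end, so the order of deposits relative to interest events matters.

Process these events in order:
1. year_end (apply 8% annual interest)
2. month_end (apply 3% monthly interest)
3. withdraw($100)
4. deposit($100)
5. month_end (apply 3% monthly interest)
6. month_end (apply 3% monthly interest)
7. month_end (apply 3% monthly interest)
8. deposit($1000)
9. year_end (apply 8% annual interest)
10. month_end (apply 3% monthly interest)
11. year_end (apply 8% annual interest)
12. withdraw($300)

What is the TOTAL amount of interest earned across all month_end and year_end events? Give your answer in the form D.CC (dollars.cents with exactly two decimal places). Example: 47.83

After 1 (year_end (apply 8% annual interest)): balance=$2160.00 total_interest=$160.00
After 2 (month_end (apply 3% monthly interest)): balance=$2224.80 total_interest=$224.80
After 3 (withdraw($100)): balance=$2124.80 total_interest=$224.80
After 4 (deposit($100)): balance=$2224.80 total_interest=$224.80
After 5 (month_end (apply 3% monthly interest)): balance=$2291.54 total_interest=$291.54
After 6 (month_end (apply 3% monthly interest)): balance=$2360.28 total_interest=$360.28
After 7 (month_end (apply 3% monthly interest)): balance=$2431.08 total_interest=$431.08
After 8 (deposit($1000)): balance=$3431.08 total_interest=$431.08
After 9 (year_end (apply 8% annual interest)): balance=$3705.56 total_interest=$705.56
After 10 (month_end (apply 3% monthly interest)): balance=$3816.72 total_interest=$816.72
After 11 (year_end (apply 8% annual interest)): balance=$4122.05 total_interest=$1122.05
After 12 (withdraw($300)): balance=$3822.05 total_interest=$1122.05

Answer: 1122.05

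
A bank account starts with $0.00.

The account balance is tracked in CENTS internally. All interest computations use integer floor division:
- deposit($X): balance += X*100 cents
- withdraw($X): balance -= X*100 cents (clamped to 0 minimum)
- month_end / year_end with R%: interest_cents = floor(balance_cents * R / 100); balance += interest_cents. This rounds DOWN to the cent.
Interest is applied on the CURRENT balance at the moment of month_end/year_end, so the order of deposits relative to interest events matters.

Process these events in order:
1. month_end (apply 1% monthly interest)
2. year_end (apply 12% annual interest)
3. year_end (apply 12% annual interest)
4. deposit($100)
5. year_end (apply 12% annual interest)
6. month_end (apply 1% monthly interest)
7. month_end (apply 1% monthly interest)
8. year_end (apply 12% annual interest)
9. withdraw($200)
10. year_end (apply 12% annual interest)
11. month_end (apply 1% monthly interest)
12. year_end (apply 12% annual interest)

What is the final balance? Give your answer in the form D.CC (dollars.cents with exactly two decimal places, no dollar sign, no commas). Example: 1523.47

Answer: 0.00

Derivation:
After 1 (month_end (apply 1% monthly interest)): balance=$0.00 total_interest=$0.00
After 2 (year_end (apply 12% annual interest)): balance=$0.00 total_interest=$0.00
After 3 (year_end (apply 12% annual interest)): balance=$0.00 total_interest=$0.00
After 4 (deposit($100)): balance=$100.00 total_interest=$0.00
After 5 (year_end (apply 12% annual interest)): balance=$112.00 total_interest=$12.00
After 6 (month_end (apply 1% monthly interest)): balance=$113.12 total_interest=$13.12
After 7 (month_end (apply 1% monthly interest)): balance=$114.25 total_interest=$14.25
After 8 (year_end (apply 12% annual interest)): balance=$127.96 total_interest=$27.96
After 9 (withdraw($200)): balance=$0.00 total_interest=$27.96
After 10 (year_end (apply 12% annual interest)): balance=$0.00 total_interest=$27.96
After 11 (month_end (apply 1% monthly interest)): balance=$0.00 total_interest=$27.96
After 12 (year_end (apply 12% annual interest)): balance=$0.00 total_interest=$27.96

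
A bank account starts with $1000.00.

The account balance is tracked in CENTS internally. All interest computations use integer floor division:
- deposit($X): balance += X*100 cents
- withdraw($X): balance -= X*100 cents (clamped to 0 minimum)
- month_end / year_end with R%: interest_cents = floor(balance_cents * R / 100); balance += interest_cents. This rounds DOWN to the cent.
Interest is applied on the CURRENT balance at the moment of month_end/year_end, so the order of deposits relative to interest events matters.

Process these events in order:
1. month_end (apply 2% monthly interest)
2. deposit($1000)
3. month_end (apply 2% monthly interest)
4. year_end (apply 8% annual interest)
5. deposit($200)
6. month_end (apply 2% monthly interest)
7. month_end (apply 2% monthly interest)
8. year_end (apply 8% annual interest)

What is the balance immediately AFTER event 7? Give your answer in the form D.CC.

After 1 (month_end (apply 2% monthly interest)): balance=$1020.00 total_interest=$20.00
After 2 (deposit($1000)): balance=$2020.00 total_interest=$20.00
After 3 (month_end (apply 2% monthly interest)): balance=$2060.40 total_interest=$60.40
After 4 (year_end (apply 8% annual interest)): balance=$2225.23 total_interest=$225.23
After 5 (deposit($200)): balance=$2425.23 total_interest=$225.23
After 6 (month_end (apply 2% monthly interest)): balance=$2473.73 total_interest=$273.73
After 7 (month_end (apply 2% monthly interest)): balance=$2523.20 total_interest=$323.20

Answer: 2523.20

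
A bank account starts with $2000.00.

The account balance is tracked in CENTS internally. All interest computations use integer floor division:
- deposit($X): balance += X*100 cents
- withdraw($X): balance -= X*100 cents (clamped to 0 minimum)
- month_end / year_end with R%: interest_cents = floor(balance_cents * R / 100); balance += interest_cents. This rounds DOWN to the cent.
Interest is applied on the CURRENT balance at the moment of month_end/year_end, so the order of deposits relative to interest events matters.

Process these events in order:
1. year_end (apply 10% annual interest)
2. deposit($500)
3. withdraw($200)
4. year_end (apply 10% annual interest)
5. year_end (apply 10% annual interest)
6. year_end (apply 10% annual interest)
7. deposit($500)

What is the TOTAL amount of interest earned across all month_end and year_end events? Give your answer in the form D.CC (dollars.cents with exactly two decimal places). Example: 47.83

After 1 (year_end (apply 10% annual interest)): balance=$2200.00 total_interest=$200.00
After 2 (deposit($500)): balance=$2700.00 total_interest=$200.00
After 3 (withdraw($200)): balance=$2500.00 total_interest=$200.00
After 4 (year_end (apply 10% annual interest)): balance=$2750.00 total_interest=$450.00
After 5 (year_end (apply 10% annual interest)): balance=$3025.00 total_interest=$725.00
After 6 (year_end (apply 10% annual interest)): balance=$3327.50 total_interest=$1027.50
After 7 (deposit($500)): balance=$3827.50 total_interest=$1027.50

Answer: 1027.50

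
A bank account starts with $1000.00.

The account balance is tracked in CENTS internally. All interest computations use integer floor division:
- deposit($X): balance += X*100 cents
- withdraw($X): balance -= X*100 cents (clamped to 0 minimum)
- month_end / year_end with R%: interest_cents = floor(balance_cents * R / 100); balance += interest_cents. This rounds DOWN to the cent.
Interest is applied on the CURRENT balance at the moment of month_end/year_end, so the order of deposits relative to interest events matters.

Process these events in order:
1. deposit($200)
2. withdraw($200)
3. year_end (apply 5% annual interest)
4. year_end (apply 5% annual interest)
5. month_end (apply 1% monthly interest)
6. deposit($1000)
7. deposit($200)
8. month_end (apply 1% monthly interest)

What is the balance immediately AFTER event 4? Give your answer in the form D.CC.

Answer: 1102.50

Derivation:
After 1 (deposit($200)): balance=$1200.00 total_interest=$0.00
After 2 (withdraw($200)): balance=$1000.00 total_interest=$0.00
After 3 (year_end (apply 5% annual interest)): balance=$1050.00 total_interest=$50.00
After 4 (year_end (apply 5% annual interest)): balance=$1102.50 total_interest=$102.50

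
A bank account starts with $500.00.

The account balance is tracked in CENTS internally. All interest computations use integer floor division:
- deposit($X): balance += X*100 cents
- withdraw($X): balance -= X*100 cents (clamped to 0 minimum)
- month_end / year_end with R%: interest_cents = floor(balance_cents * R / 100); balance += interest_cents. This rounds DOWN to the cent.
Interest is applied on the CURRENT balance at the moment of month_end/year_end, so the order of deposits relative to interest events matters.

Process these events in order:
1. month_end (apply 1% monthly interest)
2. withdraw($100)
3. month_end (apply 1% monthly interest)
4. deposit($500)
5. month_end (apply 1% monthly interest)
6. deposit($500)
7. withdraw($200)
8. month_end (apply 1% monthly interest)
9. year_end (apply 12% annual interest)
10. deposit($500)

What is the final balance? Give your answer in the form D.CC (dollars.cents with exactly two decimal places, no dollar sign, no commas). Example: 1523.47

Answer: 1877.95

Derivation:
After 1 (month_end (apply 1% monthly interest)): balance=$505.00 total_interest=$5.00
After 2 (withdraw($100)): balance=$405.00 total_interest=$5.00
After 3 (month_end (apply 1% monthly interest)): balance=$409.05 total_interest=$9.05
After 4 (deposit($500)): balance=$909.05 total_interest=$9.05
After 5 (month_end (apply 1% monthly interest)): balance=$918.14 total_interest=$18.14
After 6 (deposit($500)): balance=$1418.14 total_interest=$18.14
After 7 (withdraw($200)): balance=$1218.14 total_interest=$18.14
After 8 (month_end (apply 1% monthly interest)): balance=$1230.32 total_interest=$30.32
After 9 (year_end (apply 12% annual interest)): balance=$1377.95 total_interest=$177.95
After 10 (deposit($500)): balance=$1877.95 total_interest=$177.95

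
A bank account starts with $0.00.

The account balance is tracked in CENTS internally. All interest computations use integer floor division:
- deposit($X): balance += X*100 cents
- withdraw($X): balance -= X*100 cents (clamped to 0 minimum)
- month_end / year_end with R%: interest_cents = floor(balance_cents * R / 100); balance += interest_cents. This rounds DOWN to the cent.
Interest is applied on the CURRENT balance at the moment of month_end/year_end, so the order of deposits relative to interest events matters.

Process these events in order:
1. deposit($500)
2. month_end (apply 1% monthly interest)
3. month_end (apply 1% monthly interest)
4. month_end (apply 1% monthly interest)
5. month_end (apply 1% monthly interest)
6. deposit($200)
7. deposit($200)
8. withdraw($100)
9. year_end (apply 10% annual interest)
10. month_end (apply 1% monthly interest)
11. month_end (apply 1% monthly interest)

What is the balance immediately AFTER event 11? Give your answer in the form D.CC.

Answer: 920.46

Derivation:
After 1 (deposit($500)): balance=$500.00 total_interest=$0.00
After 2 (month_end (apply 1% monthly interest)): balance=$505.00 total_interest=$5.00
After 3 (month_end (apply 1% monthly interest)): balance=$510.05 total_interest=$10.05
After 4 (month_end (apply 1% monthly interest)): balance=$515.15 total_interest=$15.15
After 5 (month_end (apply 1% monthly interest)): balance=$520.30 total_interest=$20.30
After 6 (deposit($200)): balance=$720.30 total_interest=$20.30
After 7 (deposit($200)): balance=$920.30 total_interest=$20.30
After 8 (withdraw($100)): balance=$820.30 total_interest=$20.30
After 9 (year_end (apply 10% annual interest)): balance=$902.33 total_interest=$102.33
After 10 (month_end (apply 1% monthly interest)): balance=$911.35 total_interest=$111.35
After 11 (month_end (apply 1% monthly interest)): balance=$920.46 total_interest=$120.46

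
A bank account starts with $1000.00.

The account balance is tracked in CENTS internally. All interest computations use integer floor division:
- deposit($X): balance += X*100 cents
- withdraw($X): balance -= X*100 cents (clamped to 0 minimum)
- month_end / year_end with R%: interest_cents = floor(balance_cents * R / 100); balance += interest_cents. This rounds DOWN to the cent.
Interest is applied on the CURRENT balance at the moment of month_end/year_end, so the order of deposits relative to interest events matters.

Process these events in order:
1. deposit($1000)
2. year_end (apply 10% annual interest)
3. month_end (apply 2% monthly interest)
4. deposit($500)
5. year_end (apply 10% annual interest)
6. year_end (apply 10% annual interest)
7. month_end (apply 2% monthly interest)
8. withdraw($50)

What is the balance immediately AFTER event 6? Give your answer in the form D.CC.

After 1 (deposit($1000)): balance=$2000.00 total_interest=$0.00
After 2 (year_end (apply 10% annual interest)): balance=$2200.00 total_interest=$200.00
After 3 (month_end (apply 2% monthly interest)): balance=$2244.00 total_interest=$244.00
After 4 (deposit($500)): balance=$2744.00 total_interest=$244.00
After 5 (year_end (apply 10% annual interest)): balance=$3018.40 total_interest=$518.40
After 6 (year_end (apply 10% annual interest)): balance=$3320.24 total_interest=$820.24

Answer: 3320.24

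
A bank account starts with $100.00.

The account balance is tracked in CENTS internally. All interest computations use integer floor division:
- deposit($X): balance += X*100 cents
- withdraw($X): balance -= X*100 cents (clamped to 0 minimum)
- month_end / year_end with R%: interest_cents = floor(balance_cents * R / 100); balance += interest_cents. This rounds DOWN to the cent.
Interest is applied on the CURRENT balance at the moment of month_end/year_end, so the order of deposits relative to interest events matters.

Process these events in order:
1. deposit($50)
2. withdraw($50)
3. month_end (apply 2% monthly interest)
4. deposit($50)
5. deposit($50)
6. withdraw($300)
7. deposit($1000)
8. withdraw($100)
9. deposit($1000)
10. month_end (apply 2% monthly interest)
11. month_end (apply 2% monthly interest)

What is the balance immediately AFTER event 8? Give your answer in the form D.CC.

After 1 (deposit($50)): balance=$150.00 total_interest=$0.00
After 2 (withdraw($50)): balance=$100.00 total_interest=$0.00
After 3 (month_end (apply 2% monthly interest)): balance=$102.00 total_interest=$2.00
After 4 (deposit($50)): balance=$152.00 total_interest=$2.00
After 5 (deposit($50)): balance=$202.00 total_interest=$2.00
After 6 (withdraw($300)): balance=$0.00 total_interest=$2.00
After 7 (deposit($1000)): balance=$1000.00 total_interest=$2.00
After 8 (withdraw($100)): balance=$900.00 total_interest=$2.00

Answer: 900.00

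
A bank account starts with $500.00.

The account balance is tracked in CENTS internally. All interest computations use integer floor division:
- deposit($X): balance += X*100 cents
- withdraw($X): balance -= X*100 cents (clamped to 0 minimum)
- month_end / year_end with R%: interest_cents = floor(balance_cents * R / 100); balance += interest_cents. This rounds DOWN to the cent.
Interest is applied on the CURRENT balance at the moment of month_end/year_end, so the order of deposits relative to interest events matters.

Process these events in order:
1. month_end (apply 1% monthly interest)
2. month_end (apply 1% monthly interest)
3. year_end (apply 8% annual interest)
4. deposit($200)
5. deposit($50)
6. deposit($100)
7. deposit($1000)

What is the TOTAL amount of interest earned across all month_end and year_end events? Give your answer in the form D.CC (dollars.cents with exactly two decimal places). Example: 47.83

Answer: 50.85

Derivation:
After 1 (month_end (apply 1% monthly interest)): balance=$505.00 total_interest=$5.00
After 2 (month_end (apply 1% monthly interest)): balance=$510.05 total_interest=$10.05
After 3 (year_end (apply 8% annual interest)): balance=$550.85 total_interest=$50.85
After 4 (deposit($200)): balance=$750.85 total_interest=$50.85
After 5 (deposit($50)): balance=$800.85 total_interest=$50.85
After 6 (deposit($100)): balance=$900.85 total_interest=$50.85
After 7 (deposit($1000)): balance=$1900.85 total_interest=$50.85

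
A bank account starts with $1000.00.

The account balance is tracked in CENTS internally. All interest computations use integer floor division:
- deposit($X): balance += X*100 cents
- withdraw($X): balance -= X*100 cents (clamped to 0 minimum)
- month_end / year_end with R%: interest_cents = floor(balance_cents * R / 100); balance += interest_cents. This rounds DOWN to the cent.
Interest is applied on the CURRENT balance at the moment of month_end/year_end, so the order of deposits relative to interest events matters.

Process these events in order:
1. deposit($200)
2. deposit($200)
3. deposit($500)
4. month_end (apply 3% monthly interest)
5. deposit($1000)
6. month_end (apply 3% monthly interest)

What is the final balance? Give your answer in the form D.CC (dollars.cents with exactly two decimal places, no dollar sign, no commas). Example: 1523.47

Answer: 3045.71

Derivation:
After 1 (deposit($200)): balance=$1200.00 total_interest=$0.00
After 2 (deposit($200)): balance=$1400.00 total_interest=$0.00
After 3 (deposit($500)): balance=$1900.00 total_interest=$0.00
After 4 (month_end (apply 3% monthly interest)): balance=$1957.00 total_interest=$57.00
After 5 (deposit($1000)): balance=$2957.00 total_interest=$57.00
After 6 (month_end (apply 3% monthly interest)): balance=$3045.71 total_interest=$145.71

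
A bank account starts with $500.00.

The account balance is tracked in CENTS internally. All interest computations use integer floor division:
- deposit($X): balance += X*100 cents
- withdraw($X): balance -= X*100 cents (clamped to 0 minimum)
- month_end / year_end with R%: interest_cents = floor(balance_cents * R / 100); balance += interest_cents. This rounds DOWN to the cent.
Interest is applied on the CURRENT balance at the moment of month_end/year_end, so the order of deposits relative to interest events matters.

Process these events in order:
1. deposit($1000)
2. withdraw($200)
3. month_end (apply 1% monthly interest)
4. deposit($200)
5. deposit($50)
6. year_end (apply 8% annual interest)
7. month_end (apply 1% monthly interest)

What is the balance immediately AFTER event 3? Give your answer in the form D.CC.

Answer: 1313.00

Derivation:
After 1 (deposit($1000)): balance=$1500.00 total_interest=$0.00
After 2 (withdraw($200)): balance=$1300.00 total_interest=$0.00
After 3 (month_end (apply 1% monthly interest)): balance=$1313.00 total_interest=$13.00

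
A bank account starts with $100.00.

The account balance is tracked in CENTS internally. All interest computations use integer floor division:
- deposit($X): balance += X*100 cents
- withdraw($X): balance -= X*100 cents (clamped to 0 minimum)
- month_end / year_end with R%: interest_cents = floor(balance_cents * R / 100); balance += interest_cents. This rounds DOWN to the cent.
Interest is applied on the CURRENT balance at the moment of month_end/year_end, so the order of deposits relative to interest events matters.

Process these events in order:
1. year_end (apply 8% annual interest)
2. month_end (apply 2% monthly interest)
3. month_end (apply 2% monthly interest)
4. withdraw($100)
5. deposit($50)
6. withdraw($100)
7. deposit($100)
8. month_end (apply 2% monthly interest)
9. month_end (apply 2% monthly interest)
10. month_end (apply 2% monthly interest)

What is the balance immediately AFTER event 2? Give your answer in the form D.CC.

Answer: 110.16

Derivation:
After 1 (year_end (apply 8% annual interest)): balance=$108.00 total_interest=$8.00
After 2 (month_end (apply 2% monthly interest)): balance=$110.16 total_interest=$10.16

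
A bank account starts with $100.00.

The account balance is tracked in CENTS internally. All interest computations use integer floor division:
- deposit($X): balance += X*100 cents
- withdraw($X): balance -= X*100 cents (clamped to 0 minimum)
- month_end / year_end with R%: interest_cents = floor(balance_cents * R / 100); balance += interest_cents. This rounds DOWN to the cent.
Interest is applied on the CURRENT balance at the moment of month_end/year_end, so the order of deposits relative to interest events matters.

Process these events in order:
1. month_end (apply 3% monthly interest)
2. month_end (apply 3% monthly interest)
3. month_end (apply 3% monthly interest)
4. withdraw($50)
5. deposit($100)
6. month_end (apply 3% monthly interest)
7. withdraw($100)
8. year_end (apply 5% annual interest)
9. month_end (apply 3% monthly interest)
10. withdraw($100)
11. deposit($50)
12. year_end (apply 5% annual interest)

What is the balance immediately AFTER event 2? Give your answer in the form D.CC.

Answer: 106.09

Derivation:
After 1 (month_end (apply 3% monthly interest)): balance=$103.00 total_interest=$3.00
After 2 (month_end (apply 3% monthly interest)): balance=$106.09 total_interest=$6.09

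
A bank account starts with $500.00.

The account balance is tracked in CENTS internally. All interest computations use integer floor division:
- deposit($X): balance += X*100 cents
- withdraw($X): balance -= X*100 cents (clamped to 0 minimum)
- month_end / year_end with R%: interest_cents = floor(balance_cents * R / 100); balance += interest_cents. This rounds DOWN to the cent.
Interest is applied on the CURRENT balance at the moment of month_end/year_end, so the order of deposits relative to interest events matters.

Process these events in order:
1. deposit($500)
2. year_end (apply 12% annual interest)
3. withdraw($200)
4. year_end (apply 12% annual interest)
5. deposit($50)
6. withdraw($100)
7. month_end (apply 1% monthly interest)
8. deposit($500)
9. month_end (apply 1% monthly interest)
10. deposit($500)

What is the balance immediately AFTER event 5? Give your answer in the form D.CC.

Answer: 1080.40

Derivation:
After 1 (deposit($500)): balance=$1000.00 total_interest=$0.00
After 2 (year_end (apply 12% annual interest)): balance=$1120.00 total_interest=$120.00
After 3 (withdraw($200)): balance=$920.00 total_interest=$120.00
After 4 (year_end (apply 12% annual interest)): balance=$1030.40 total_interest=$230.40
After 5 (deposit($50)): balance=$1080.40 total_interest=$230.40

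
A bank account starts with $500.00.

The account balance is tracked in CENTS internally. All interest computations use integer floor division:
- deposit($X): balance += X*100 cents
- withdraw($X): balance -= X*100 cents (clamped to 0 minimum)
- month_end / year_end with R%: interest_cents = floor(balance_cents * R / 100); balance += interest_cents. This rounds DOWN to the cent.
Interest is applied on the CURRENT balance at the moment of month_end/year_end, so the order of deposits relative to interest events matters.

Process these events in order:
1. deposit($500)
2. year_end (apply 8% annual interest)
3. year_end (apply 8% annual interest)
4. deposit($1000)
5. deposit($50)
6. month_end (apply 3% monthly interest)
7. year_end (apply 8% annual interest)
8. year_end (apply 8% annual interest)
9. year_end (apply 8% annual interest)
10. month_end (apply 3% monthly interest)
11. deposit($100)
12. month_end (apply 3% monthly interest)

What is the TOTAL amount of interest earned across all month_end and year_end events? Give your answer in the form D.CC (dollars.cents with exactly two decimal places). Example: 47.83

Answer: 1003.91

Derivation:
After 1 (deposit($500)): balance=$1000.00 total_interest=$0.00
After 2 (year_end (apply 8% annual interest)): balance=$1080.00 total_interest=$80.00
After 3 (year_end (apply 8% annual interest)): balance=$1166.40 total_interest=$166.40
After 4 (deposit($1000)): balance=$2166.40 total_interest=$166.40
After 5 (deposit($50)): balance=$2216.40 total_interest=$166.40
After 6 (month_end (apply 3% monthly interest)): balance=$2282.89 total_interest=$232.89
After 7 (year_end (apply 8% annual interest)): balance=$2465.52 total_interest=$415.52
After 8 (year_end (apply 8% annual interest)): balance=$2662.76 total_interest=$612.76
After 9 (year_end (apply 8% annual interest)): balance=$2875.78 total_interest=$825.78
After 10 (month_end (apply 3% monthly interest)): balance=$2962.05 total_interest=$912.05
After 11 (deposit($100)): balance=$3062.05 total_interest=$912.05
After 12 (month_end (apply 3% monthly interest)): balance=$3153.91 total_interest=$1003.91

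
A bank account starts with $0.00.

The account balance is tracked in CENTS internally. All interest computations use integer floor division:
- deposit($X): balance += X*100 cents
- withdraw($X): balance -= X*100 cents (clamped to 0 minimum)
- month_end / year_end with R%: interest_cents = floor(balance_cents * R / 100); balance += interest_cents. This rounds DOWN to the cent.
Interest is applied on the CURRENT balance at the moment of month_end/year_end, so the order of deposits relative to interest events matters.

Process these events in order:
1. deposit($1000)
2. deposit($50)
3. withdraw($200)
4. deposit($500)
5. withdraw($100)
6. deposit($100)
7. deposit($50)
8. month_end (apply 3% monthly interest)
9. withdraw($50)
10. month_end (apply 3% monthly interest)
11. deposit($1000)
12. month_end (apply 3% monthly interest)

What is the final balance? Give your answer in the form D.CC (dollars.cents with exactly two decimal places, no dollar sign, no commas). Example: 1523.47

After 1 (deposit($1000)): balance=$1000.00 total_interest=$0.00
After 2 (deposit($50)): balance=$1050.00 total_interest=$0.00
After 3 (withdraw($200)): balance=$850.00 total_interest=$0.00
After 4 (deposit($500)): balance=$1350.00 total_interest=$0.00
After 5 (withdraw($100)): balance=$1250.00 total_interest=$0.00
After 6 (deposit($100)): balance=$1350.00 total_interest=$0.00
After 7 (deposit($50)): balance=$1400.00 total_interest=$0.00
After 8 (month_end (apply 3% monthly interest)): balance=$1442.00 total_interest=$42.00
After 9 (withdraw($50)): balance=$1392.00 total_interest=$42.00
After 10 (month_end (apply 3% monthly interest)): balance=$1433.76 total_interest=$83.76
After 11 (deposit($1000)): balance=$2433.76 total_interest=$83.76
After 12 (month_end (apply 3% monthly interest)): balance=$2506.77 total_interest=$156.77

Answer: 2506.77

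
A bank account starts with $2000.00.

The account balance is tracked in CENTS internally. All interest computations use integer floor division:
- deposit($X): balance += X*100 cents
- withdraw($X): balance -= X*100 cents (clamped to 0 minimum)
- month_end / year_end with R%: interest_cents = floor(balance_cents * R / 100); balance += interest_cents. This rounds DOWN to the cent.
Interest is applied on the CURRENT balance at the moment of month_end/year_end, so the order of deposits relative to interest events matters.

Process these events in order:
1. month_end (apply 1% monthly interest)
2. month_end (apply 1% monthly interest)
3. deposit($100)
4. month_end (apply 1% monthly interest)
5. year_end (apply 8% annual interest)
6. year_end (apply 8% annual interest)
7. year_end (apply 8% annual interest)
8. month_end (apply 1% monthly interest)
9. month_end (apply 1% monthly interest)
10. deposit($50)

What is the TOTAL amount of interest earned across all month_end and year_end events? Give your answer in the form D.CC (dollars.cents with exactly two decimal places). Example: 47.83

After 1 (month_end (apply 1% monthly interest)): balance=$2020.00 total_interest=$20.00
After 2 (month_end (apply 1% monthly interest)): balance=$2040.20 total_interest=$40.20
After 3 (deposit($100)): balance=$2140.20 total_interest=$40.20
After 4 (month_end (apply 1% monthly interest)): balance=$2161.60 total_interest=$61.60
After 5 (year_end (apply 8% annual interest)): balance=$2334.52 total_interest=$234.52
After 6 (year_end (apply 8% annual interest)): balance=$2521.28 total_interest=$421.28
After 7 (year_end (apply 8% annual interest)): balance=$2722.98 total_interest=$622.98
After 8 (month_end (apply 1% monthly interest)): balance=$2750.20 total_interest=$650.20
After 9 (month_end (apply 1% monthly interest)): balance=$2777.70 total_interest=$677.70
After 10 (deposit($50)): balance=$2827.70 total_interest=$677.70

Answer: 677.70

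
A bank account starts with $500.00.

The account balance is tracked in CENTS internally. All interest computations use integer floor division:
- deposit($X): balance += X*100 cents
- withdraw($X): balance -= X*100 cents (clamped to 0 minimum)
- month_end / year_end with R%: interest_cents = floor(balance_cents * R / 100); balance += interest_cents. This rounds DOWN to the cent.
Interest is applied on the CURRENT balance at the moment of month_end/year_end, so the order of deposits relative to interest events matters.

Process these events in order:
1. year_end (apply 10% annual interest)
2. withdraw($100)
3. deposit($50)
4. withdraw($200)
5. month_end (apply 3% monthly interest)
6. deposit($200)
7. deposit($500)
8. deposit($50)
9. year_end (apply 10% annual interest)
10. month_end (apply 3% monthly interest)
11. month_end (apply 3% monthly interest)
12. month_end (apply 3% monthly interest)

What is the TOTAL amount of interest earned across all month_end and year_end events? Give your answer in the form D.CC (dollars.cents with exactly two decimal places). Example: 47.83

After 1 (year_end (apply 10% annual interest)): balance=$550.00 total_interest=$50.00
After 2 (withdraw($100)): balance=$450.00 total_interest=$50.00
After 3 (deposit($50)): balance=$500.00 total_interest=$50.00
After 4 (withdraw($200)): balance=$300.00 total_interest=$50.00
After 5 (month_end (apply 3% monthly interest)): balance=$309.00 total_interest=$59.00
After 6 (deposit($200)): balance=$509.00 total_interest=$59.00
After 7 (deposit($500)): balance=$1009.00 total_interest=$59.00
After 8 (deposit($50)): balance=$1059.00 total_interest=$59.00
After 9 (year_end (apply 10% annual interest)): balance=$1164.90 total_interest=$164.90
After 10 (month_end (apply 3% monthly interest)): balance=$1199.84 total_interest=$199.84
After 11 (month_end (apply 3% monthly interest)): balance=$1235.83 total_interest=$235.83
After 12 (month_end (apply 3% monthly interest)): balance=$1272.90 total_interest=$272.90

Answer: 272.90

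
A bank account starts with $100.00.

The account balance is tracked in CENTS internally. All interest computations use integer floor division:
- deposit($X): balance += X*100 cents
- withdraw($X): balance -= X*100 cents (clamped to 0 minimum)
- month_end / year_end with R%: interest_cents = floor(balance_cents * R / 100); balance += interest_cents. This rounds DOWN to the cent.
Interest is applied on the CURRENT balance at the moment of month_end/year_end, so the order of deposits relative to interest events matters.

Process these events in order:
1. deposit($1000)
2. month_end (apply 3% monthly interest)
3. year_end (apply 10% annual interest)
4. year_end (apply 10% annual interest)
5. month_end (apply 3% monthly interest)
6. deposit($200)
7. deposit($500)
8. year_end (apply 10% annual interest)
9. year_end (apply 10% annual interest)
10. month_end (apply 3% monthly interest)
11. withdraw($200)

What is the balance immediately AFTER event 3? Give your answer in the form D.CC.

Answer: 1246.30

Derivation:
After 1 (deposit($1000)): balance=$1100.00 total_interest=$0.00
After 2 (month_end (apply 3% monthly interest)): balance=$1133.00 total_interest=$33.00
After 3 (year_end (apply 10% annual interest)): balance=$1246.30 total_interest=$146.30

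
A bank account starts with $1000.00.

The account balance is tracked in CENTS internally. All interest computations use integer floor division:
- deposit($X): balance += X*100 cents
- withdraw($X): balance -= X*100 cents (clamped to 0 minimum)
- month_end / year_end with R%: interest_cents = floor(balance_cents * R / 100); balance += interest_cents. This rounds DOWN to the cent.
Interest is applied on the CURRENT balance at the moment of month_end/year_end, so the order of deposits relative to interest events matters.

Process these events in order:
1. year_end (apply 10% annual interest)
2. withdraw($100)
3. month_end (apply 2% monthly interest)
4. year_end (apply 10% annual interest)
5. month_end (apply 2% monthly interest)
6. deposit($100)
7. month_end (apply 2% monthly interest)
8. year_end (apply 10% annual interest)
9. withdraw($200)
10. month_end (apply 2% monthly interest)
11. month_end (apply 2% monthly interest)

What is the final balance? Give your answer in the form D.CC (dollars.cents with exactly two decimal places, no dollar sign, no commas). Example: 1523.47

After 1 (year_end (apply 10% annual interest)): balance=$1100.00 total_interest=$100.00
After 2 (withdraw($100)): balance=$1000.00 total_interest=$100.00
After 3 (month_end (apply 2% monthly interest)): balance=$1020.00 total_interest=$120.00
After 4 (year_end (apply 10% annual interest)): balance=$1122.00 total_interest=$222.00
After 5 (month_end (apply 2% monthly interest)): balance=$1144.44 total_interest=$244.44
After 6 (deposit($100)): balance=$1244.44 total_interest=$244.44
After 7 (month_end (apply 2% monthly interest)): balance=$1269.32 total_interest=$269.32
After 8 (year_end (apply 10% annual interest)): balance=$1396.25 total_interest=$396.25
After 9 (withdraw($200)): balance=$1196.25 total_interest=$396.25
After 10 (month_end (apply 2% monthly interest)): balance=$1220.17 total_interest=$420.17
After 11 (month_end (apply 2% monthly interest)): balance=$1244.57 total_interest=$444.57

Answer: 1244.57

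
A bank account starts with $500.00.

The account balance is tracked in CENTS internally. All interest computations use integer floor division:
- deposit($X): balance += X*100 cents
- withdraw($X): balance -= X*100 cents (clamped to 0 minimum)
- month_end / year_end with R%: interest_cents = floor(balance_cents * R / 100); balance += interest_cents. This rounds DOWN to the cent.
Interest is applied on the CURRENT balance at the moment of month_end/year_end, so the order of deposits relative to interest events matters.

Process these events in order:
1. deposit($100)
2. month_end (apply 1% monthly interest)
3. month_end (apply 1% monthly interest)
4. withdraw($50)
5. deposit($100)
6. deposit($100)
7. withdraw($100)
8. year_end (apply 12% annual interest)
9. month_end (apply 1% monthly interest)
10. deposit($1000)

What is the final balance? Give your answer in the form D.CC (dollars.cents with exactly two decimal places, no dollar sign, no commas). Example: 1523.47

Answer: 1748.91

Derivation:
After 1 (deposit($100)): balance=$600.00 total_interest=$0.00
After 2 (month_end (apply 1% monthly interest)): balance=$606.00 total_interest=$6.00
After 3 (month_end (apply 1% monthly interest)): balance=$612.06 total_interest=$12.06
After 4 (withdraw($50)): balance=$562.06 total_interest=$12.06
After 5 (deposit($100)): balance=$662.06 total_interest=$12.06
After 6 (deposit($100)): balance=$762.06 total_interest=$12.06
After 7 (withdraw($100)): balance=$662.06 total_interest=$12.06
After 8 (year_end (apply 12% annual interest)): balance=$741.50 total_interest=$91.50
After 9 (month_end (apply 1% monthly interest)): balance=$748.91 total_interest=$98.91
After 10 (deposit($1000)): balance=$1748.91 total_interest=$98.91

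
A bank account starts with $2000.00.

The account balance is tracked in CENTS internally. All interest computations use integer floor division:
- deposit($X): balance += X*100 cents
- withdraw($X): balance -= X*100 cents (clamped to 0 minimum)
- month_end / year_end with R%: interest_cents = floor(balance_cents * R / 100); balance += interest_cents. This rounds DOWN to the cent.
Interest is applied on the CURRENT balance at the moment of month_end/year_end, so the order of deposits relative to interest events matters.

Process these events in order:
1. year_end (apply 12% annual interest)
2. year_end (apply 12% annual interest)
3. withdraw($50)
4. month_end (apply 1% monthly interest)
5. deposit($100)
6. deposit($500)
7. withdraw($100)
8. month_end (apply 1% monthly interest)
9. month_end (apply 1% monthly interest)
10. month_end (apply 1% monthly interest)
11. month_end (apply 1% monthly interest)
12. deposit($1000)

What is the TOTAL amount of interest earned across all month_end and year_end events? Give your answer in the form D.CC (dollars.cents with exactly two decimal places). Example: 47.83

After 1 (year_end (apply 12% annual interest)): balance=$2240.00 total_interest=$240.00
After 2 (year_end (apply 12% annual interest)): balance=$2508.80 total_interest=$508.80
After 3 (withdraw($50)): balance=$2458.80 total_interest=$508.80
After 4 (month_end (apply 1% monthly interest)): balance=$2483.38 total_interest=$533.38
After 5 (deposit($100)): balance=$2583.38 total_interest=$533.38
After 6 (deposit($500)): balance=$3083.38 total_interest=$533.38
After 7 (withdraw($100)): balance=$2983.38 total_interest=$533.38
After 8 (month_end (apply 1% monthly interest)): balance=$3013.21 total_interest=$563.21
After 9 (month_end (apply 1% monthly interest)): balance=$3043.34 total_interest=$593.34
After 10 (month_end (apply 1% monthly interest)): balance=$3073.77 total_interest=$623.77
After 11 (month_end (apply 1% monthly interest)): balance=$3104.50 total_interest=$654.50
After 12 (deposit($1000)): balance=$4104.50 total_interest=$654.50

Answer: 654.50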